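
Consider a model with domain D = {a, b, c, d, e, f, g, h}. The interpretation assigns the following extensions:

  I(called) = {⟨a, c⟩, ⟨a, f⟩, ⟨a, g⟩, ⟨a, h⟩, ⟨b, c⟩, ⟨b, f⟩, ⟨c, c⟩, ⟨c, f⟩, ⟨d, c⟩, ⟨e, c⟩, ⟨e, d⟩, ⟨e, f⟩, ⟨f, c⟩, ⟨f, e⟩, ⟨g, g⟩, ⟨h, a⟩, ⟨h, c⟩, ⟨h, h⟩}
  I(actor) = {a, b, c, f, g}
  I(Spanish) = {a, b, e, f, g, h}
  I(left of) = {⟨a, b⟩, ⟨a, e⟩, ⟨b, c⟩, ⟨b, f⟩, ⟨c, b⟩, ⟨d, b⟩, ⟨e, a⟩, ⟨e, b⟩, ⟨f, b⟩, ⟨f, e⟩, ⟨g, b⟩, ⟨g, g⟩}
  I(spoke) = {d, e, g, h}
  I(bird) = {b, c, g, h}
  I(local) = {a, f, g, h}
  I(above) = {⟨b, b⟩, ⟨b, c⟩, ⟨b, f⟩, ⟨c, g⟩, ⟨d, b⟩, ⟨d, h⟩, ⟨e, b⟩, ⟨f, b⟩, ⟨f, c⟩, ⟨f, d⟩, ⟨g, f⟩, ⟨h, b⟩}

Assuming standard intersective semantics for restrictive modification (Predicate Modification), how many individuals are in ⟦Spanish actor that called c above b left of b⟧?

⟦that called c⟧ = {x : ⟨x, c⟩ ∈ ⟦called⟧} = {a, b, c, d, e, f, h}
⟦above b⟧ = {x : ⟨x, b⟩ ∈ ⟦above⟧} = {b, d, e, f, h}
⟦left of b⟧ = {x : ⟨x, b⟩ ∈ ⟦left of⟧} = {a, c, d, e, f, g}
⟦actor⟧ = {a, b, c, f, g}
… ∩ ⟦that called c⟧ = {a, b, c, f, g} ∩ {a, b, c, d, e, f, h} = {a, b, c, f}
… ∩ ⟦above b⟧ = {a, b, c, f} ∩ {b, d, e, f, h} = {b, f}
… ∩ ⟦left of b⟧ = {b, f} ∩ {a, c, d, e, f, g} = {f}
… ∩ ⟦Spanish⟧ = {f} ∩ {a, b, e, f, g, h} = {f}
⟦Spanish actor that called c above b left of b⟧ = {f}, so the cardinality is 1.

1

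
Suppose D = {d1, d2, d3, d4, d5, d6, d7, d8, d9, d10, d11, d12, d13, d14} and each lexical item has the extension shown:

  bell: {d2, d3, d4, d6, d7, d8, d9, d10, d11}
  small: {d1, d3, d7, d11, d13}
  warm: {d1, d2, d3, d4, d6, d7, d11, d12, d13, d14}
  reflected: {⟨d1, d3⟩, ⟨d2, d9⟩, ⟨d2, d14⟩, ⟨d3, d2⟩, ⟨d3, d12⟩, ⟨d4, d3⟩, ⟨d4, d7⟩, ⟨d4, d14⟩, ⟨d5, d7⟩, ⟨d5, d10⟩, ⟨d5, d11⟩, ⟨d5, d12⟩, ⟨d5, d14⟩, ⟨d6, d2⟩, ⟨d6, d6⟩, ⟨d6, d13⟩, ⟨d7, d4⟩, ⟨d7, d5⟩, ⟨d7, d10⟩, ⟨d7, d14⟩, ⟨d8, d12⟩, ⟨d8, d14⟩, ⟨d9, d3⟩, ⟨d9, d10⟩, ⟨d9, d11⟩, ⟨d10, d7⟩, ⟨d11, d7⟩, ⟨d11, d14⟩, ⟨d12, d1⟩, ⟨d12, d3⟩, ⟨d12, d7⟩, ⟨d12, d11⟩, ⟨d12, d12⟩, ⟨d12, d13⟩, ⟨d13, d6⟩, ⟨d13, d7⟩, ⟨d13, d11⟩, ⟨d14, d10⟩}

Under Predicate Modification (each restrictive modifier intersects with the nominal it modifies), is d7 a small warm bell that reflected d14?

yes

⟦that reflected d14⟧ = {x : ⟨x, d14⟩ ∈ ⟦reflected⟧} = {d2, d4, d5, d7, d8, d11}
⟦bell⟧ = {d2, d3, d4, d6, d7, d8, d9, d10, d11}
… ∩ ⟦that reflected d14⟧ = {d2, d3, d4, d6, d7, d8, d9, d10, d11} ∩ {d2, d4, d5, d7, d8, d11} = {d2, d4, d7, d8, d11}
… ∩ ⟦small⟧ = {d2, d4, d7, d8, d11} ∩ {d1, d3, d7, d11, d13} = {d7, d11}
… ∩ ⟦warm⟧ = {d7, d11} ∩ {d1, d2, d3, d4, d6, d7, d11, d12, d13, d14} = {d7, d11}
⟦small warm bell that reflected d14⟧ = {d7, d11}; d7 ∈ this set.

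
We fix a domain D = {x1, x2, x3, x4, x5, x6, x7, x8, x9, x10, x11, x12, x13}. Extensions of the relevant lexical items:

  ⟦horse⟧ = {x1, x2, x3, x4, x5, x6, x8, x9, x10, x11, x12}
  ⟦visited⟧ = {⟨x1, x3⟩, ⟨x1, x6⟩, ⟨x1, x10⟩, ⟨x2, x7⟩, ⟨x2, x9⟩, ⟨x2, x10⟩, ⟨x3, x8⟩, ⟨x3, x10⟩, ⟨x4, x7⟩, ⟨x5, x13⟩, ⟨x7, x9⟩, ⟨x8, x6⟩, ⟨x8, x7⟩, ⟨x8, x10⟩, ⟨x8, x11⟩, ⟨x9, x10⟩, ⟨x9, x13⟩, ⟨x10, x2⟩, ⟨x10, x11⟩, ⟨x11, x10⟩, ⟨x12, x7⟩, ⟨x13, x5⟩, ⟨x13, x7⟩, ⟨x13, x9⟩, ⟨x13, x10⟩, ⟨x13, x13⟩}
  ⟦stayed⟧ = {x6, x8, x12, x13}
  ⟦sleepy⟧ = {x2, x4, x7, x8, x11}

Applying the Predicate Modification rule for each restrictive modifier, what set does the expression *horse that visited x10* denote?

{x1, x2, x3, x8, x9, x11}

⟦that visited x10⟧ = {x : ⟨x, x10⟩ ∈ ⟦visited⟧} = {x1, x2, x3, x8, x9, x11, x13}
⟦horse⟧ = {x1, x2, x3, x4, x5, x6, x8, x9, x10, x11, x12}
… ∩ ⟦that visited x10⟧ = {x1, x2, x3, x4, x5, x6, x8, x9, x10, x11, x12} ∩ {x1, x2, x3, x8, x9, x11, x13} = {x1, x2, x3, x8, x9, x11}
So ⟦horse that visited x10⟧ = {x1, x2, x3, x8, x9, x11}.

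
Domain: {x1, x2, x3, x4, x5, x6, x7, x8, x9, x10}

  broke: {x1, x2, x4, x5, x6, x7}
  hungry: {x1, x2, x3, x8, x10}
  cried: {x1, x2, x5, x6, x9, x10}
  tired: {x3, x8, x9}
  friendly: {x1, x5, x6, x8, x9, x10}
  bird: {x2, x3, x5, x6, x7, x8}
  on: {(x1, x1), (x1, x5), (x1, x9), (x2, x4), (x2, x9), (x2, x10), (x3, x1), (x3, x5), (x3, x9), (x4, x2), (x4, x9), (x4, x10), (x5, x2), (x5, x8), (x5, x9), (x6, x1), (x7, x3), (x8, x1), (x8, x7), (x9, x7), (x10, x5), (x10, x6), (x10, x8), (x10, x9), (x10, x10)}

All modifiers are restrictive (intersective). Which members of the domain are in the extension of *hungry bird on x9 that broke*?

{x2}

⟦on x9⟧ = {x : ⟨x, x9⟩ ∈ ⟦on⟧} = {x1, x2, x3, x4, x5, x10}
⟦that broke⟧ = ⟦broke⟧ = {x1, x2, x4, x5, x6, x7}
⟦bird⟧ = {x2, x3, x5, x6, x7, x8}
… ∩ ⟦on x9⟧ = {x2, x3, x5, x6, x7, x8} ∩ {x1, x2, x3, x4, x5, x10} = {x2, x3, x5}
… ∩ ⟦that broke⟧ = {x2, x3, x5} ∩ {x1, x2, x4, x5, x6, x7} = {x2, x5}
… ∩ ⟦hungry⟧ = {x2, x5} ∩ {x1, x2, x3, x8, x10} = {x2}
So ⟦hungry bird on x9 that broke⟧ = {x2}.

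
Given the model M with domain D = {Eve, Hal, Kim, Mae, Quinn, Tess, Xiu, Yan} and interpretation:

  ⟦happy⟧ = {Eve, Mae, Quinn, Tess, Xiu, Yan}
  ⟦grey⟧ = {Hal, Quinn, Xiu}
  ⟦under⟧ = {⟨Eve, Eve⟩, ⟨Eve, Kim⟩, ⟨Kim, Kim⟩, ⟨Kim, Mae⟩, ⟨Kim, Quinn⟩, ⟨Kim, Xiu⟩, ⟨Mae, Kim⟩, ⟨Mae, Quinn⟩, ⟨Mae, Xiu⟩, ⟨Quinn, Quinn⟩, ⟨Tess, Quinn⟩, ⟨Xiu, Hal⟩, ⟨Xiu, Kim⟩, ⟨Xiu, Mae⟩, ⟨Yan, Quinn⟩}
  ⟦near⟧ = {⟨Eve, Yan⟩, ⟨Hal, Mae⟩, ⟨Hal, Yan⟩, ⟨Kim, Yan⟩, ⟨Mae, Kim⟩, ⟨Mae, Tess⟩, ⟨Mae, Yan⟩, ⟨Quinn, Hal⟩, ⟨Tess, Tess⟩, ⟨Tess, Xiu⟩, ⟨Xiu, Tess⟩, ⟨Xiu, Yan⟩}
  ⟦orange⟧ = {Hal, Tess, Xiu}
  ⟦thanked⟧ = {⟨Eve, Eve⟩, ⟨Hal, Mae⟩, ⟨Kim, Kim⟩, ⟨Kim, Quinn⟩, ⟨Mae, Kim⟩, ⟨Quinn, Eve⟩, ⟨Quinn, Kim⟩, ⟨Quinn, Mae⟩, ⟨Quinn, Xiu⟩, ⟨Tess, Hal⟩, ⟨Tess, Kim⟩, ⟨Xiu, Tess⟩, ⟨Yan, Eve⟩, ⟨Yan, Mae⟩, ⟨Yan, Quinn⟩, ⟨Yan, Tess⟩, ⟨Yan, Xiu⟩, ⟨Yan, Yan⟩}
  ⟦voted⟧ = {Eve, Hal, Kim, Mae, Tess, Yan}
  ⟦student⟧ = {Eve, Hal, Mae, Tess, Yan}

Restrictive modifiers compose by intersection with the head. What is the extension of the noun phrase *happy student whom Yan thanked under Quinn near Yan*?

⟦whom Yan thanked⟧ = {x : ⟨Yan, x⟩ ∈ ⟦thanked⟧} = {Eve, Mae, Quinn, Tess, Xiu, Yan}
⟦under Quinn⟧ = {x : ⟨x, Quinn⟩ ∈ ⟦under⟧} = {Kim, Mae, Quinn, Tess, Yan}
⟦near Yan⟧ = {x : ⟨x, Yan⟩ ∈ ⟦near⟧} = {Eve, Hal, Kim, Mae, Xiu}
⟦student⟧ = {Eve, Hal, Mae, Tess, Yan}
… ∩ ⟦whom Yan thanked⟧ = {Eve, Hal, Mae, Tess, Yan} ∩ {Eve, Mae, Quinn, Tess, Xiu, Yan} = {Eve, Mae, Tess, Yan}
… ∩ ⟦under Quinn⟧ = {Eve, Mae, Tess, Yan} ∩ {Kim, Mae, Quinn, Tess, Yan} = {Mae, Tess, Yan}
… ∩ ⟦near Yan⟧ = {Mae, Tess, Yan} ∩ {Eve, Hal, Kim, Mae, Xiu} = {Mae}
… ∩ ⟦happy⟧ = {Mae} ∩ {Eve, Mae, Quinn, Tess, Xiu, Yan} = {Mae}
So ⟦happy student whom Yan thanked under Quinn near Yan⟧ = {Mae}.

{Mae}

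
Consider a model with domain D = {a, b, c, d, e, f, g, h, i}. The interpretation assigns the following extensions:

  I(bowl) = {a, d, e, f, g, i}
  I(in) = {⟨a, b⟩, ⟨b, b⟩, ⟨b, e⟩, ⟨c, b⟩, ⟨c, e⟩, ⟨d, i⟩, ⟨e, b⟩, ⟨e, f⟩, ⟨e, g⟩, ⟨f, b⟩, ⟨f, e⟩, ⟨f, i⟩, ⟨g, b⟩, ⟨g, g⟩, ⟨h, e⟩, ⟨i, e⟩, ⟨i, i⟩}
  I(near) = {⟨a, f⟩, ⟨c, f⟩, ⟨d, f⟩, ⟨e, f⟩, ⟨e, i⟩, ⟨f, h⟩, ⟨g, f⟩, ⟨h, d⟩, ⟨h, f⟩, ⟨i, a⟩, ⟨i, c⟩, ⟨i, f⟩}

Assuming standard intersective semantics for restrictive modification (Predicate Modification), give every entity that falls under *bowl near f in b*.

{a, e, g}

⟦near f⟧ = {x : ⟨x, f⟩ ∈ ⟦near⟧} = {a, c, d, e, g, h, i}
⟦in b⟧ = {x : ⟨x, b⟩ ∈ ⟦in⟧} = {a, b, c, e, f, g}
⟦bowl⟧ = {a, d, e, f, g, i}
… ∩ ⟦near f⟧ = {a, d, e, f, g, i} ∩ {a, c, d, e, g, h, i} = {a, d, e, g, i}
… ∩ ⟦in b⟧ = {a, d, e, g, i} ∩ {a, b, c, e, f, g} = {a, e, g}
So ⟦bowl near f in b⟧ = {a, e, g}.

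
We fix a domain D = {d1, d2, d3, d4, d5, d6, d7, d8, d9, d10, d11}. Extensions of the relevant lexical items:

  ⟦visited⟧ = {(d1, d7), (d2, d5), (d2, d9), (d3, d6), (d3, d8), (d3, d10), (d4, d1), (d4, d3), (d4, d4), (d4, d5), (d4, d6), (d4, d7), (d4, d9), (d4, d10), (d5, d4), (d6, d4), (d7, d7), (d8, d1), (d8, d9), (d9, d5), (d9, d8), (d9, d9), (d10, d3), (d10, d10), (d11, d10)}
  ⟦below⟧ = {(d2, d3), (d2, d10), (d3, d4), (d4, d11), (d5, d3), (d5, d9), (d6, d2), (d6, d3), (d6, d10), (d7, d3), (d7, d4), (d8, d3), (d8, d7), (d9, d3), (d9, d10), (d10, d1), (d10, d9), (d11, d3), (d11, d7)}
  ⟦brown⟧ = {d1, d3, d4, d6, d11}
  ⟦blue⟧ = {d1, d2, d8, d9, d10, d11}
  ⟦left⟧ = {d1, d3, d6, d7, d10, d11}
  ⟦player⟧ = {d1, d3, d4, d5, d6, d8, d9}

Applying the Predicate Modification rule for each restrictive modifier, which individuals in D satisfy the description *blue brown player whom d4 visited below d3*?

⟦whom d4 visited⟧ = {x : ⟨d4, x⟩ ∈ ⟦visited⟧} = {d1, d3, d4, d5, d6, d7, d9, d10}
⟦below d3⟧ = {x : ⟨x, d3⟩ ∈ ⟦below⟧} = {d2, d5, d6, d7, d8, d9, d11}
⟦player⟧ = {d1, d3, d4, d5, d6, d8, d9}
… ∩ ⟦whom d4 visited⟧ = {d1, d3, d4, d5, d6, d8, d9} ∩ {d1, d3, d4, d5, d6, d7, d9, d10} = {d1, d3, d4, d5, d6, d9}
… ∩ ⟦below d3⟧ = {d1, d3, d4, d5, d6, d9} ∩ {d2, d5, d6, d7, d8, d9, d11} = {d5, d6, d9}
… ∩ ⟦blue⟧ = {d5, d6, d9} ∩ {d1, d2, d8, d9, d10, d11} = {d9}
… ∩ ⟦brown⟧ = {d9} ∩ {d1, d3, d4, d6, d11} = ∅
So ⟦blue brown player whom d4 visited below d3⟧ = {}.

{}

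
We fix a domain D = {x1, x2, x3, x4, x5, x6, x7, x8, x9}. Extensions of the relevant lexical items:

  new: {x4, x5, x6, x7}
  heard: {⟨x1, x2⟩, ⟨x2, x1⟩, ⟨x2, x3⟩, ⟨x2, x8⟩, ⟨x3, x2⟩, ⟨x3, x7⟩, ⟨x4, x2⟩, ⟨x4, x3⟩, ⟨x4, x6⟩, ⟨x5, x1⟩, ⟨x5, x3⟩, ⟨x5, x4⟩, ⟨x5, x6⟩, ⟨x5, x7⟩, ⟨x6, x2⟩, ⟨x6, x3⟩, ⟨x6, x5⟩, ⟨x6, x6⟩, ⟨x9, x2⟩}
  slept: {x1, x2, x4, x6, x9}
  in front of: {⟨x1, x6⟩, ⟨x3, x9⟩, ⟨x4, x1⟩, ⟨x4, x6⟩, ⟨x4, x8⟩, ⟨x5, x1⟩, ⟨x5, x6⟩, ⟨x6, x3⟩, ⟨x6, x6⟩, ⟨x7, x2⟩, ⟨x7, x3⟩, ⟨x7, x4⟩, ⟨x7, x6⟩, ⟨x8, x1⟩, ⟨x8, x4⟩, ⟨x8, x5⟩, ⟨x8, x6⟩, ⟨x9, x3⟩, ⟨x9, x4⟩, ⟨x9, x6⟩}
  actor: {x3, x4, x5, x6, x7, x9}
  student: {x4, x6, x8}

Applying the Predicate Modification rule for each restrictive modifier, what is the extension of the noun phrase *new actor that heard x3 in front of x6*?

⟦that heard x3⟧ = {x : ⟨x, x3⟩ ∈ ⟦heard⟧} = {x2, x4, x5, x6}
⟦in front of x6⟧ = {x : ⟨x, x6⟩ ∈ ⟦in front of⟧} = {x1, x4, x5, x6, x7, x8, x9}
⟦actor⟧ = {x3, x4, x5, x6, x7, x9}
… ∩ ⟦that heard x3⟧ = {x3, x4, x5, x6, x7, x9} ∩ {x2, x4, x5, x6} = {x4, x5, x6}
… ∩ ⟦in front of x6⟧ = {x4, x5, x6} ∩ {x1, x4, x5, x6, x7, x8, x9} = {x4, x5, x6}
… ∩ ⟦new⟧ = {x4, x5, x6} ∩ {x4, x5, x6, x7} = {x4, x5, x6}
So ⟦new actor that heard x3 in front of x6⟧ = {x4, x5, x6}.

{x4, x5, x6}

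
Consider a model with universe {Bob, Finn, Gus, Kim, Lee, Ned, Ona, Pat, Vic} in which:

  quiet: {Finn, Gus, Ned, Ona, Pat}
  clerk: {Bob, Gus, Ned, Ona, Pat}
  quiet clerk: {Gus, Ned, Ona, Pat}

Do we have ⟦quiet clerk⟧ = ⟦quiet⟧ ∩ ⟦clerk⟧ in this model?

⟦quiet⟧ ∩ ⟦clerk⟧ = {Finn, Gus, Ned, Ona, Pat} ∩ {Bob, Gus, Ned, Ona, Pat} = {Gus, Ned, Ona, Pat}
Observed ⟦quiet clerk⟧ = {Gus, Ned, Ona, Pat}.
These coincide, so the modifier is intersective here.

yes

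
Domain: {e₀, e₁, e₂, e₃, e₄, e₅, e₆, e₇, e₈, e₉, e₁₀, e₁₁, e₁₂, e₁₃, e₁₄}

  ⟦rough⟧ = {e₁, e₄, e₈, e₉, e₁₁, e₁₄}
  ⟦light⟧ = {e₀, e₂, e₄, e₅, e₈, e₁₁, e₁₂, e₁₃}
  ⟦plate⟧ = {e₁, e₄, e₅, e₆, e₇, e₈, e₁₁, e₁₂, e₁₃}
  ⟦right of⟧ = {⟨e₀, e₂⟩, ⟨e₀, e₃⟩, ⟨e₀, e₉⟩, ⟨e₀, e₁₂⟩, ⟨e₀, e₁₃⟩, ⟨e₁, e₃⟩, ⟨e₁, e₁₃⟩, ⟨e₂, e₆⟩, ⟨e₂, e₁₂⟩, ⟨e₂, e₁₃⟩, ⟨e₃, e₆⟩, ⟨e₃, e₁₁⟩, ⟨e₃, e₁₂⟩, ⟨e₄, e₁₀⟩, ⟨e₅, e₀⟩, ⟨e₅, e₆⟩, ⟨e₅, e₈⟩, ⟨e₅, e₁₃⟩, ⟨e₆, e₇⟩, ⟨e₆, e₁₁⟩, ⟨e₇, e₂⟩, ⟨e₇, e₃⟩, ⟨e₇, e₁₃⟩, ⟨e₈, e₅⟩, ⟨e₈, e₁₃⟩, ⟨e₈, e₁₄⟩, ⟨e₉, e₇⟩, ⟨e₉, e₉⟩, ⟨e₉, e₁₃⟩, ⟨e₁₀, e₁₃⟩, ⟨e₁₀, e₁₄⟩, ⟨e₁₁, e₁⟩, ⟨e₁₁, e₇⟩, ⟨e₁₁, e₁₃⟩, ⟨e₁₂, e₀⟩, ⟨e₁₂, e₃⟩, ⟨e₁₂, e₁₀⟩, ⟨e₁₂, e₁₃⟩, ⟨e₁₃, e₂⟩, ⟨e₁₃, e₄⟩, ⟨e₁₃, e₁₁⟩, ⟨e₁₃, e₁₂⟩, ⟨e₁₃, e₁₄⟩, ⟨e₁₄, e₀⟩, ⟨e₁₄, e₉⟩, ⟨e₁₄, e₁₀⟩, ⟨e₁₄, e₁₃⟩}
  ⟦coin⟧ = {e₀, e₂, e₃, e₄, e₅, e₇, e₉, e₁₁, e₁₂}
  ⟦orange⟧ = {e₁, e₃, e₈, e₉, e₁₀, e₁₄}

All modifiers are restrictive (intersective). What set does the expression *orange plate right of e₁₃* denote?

⟦right of e₁₃⟧ = {x : ⟨x, e₁₃⟩ ∈ ⟦right of⟧} = {e₀, e₁, e₂, e₅, e₇, e₈, e₉, e₁₀, e₁₁, e₁₂, e₁₄}
⟦plate⟧ = {e₁, e₄, e₅, e₆, e₇, e₈, e₁₁, e₁₂, e₁₃}
… ∩ ⟦right of e₁₃⟧ = {e₁, e₄, e₅, e₆, e₇, e₈, e₁₁, e₁₂, e₁₃} ∩ {e₀, e₁, e₂, e₅, e₇, e₈, e₉, e₁₀, e₁₁, e₁₂, e₁₄} = {e₁, e₅, e₇, e₈, e₁₁, e₁₂}
… ∩ ⟦orange⟧ = {e₁, e₅, e₇, e₈, e₁₁, e₁₂} ∩ {e₁, e₃, e₈, e₉, e₁₀, e₁₄} = {e₁, e₈}
So ⟦orange plate right of e₁₃⟧ = {e₁, e₈}.

{e₁, e₈}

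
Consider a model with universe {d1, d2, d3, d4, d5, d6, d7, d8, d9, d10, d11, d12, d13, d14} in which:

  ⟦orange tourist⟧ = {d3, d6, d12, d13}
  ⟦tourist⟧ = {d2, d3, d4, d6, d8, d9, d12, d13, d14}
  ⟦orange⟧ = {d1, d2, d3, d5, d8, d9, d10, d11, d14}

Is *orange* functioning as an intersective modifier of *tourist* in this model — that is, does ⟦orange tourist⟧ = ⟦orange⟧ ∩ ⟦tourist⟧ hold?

⟦orange⟧ ∩ ⟦tourist⟧ = {d1, d2, d3, d5, d8, d9, d10, d11, d14} ∩ {d2, d3, d4, d6, d8, d9, d12, d13, d14} = {d2, d3, d8, d9, d14}
Observed ⟦orange tourist⟧ = {d3, d6, d12, d13}.
These differ, so the modifier is not intersective in this model.

no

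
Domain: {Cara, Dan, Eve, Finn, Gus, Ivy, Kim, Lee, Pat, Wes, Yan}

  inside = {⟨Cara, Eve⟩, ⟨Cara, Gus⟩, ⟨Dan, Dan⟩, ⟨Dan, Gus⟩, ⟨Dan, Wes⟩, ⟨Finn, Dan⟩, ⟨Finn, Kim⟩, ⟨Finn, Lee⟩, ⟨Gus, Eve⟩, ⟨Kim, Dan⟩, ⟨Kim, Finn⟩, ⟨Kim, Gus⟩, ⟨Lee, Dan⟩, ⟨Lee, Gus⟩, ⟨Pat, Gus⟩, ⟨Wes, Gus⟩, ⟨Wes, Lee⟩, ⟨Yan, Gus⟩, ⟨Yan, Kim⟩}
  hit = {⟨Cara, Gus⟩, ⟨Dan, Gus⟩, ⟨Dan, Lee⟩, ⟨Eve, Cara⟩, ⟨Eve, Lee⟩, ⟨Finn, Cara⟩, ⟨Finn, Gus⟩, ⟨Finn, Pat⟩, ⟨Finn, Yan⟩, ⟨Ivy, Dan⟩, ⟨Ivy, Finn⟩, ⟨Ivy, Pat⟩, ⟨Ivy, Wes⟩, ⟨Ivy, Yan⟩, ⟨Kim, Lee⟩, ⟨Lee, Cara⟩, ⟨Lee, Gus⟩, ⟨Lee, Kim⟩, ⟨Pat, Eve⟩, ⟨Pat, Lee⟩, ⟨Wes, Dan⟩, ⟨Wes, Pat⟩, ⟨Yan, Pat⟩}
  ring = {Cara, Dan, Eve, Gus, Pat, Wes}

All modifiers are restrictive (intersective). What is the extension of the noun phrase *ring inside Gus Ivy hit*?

{Dan, Pat, Wes}

⟦inside Gus⟧ = {x : ⟨x, Gus⟩ ∈ ⟦inside⟧} = {Cara, Dan, Kim, Lee, Pat, Wes, Yan}
⟦Ivy hit⟧ = {x : ⟨Ivy, x⟩ ∈ ⟦hit⟧} = {Dan, Finn, Pat, Wes, Yan}
⟦ring⟧ = {Cara, Dan, Eve, Gus, Pat, Wes}
… ∩ ⟦inside Gus⟧ = {Cara, Dan, Eve, Gus, Pat, Wes} ∩ {Cara, Dan, Kim, Lee, Pat, Wes, Yan} = {Cara, Dan, Pat, Wes}
… ∩ ⟦Ivy hit⟧ = {Cara, Dan, Pat, Wes} ∩ {Dan, Finn, Pat, Wes, Yan} = {Dan, Pat, Wes}
So ⟦ring inside Gus Ivy hit⟧ = {Dan, Pat, Wes}.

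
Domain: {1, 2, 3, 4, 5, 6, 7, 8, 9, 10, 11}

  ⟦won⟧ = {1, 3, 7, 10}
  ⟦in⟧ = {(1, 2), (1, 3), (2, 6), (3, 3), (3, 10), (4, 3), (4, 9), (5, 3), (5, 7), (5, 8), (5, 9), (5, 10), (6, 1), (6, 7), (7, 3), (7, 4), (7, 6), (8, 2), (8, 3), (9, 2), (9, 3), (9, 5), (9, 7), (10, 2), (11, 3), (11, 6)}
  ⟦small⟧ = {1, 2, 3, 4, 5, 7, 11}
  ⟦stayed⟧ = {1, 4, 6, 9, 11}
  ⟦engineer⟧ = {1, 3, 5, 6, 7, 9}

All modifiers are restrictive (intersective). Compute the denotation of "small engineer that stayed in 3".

⟦that stayed⟧ = ⟦stayed⟧ = {1, 4, 6, 9, 11}
⟦in 3⟧ = {x : ⟨x, 3⟩ ∈ ⟦in⟧} = {1, 3, 4, 5, 7, 8, 9, 11}
⟦engineer⟧ = {1, 3, 5, 6, 7, 9}
… ∩ ⟦that stayed⟧ = {1, 3, 5, 6, 7, 9} ∩ {1, 4, 6, 9, 11} = {1, 6, 9}
… ∩ ⟦in 3⟧ = {1, 6, 9} ∩ {1, 3, 4, 5, 7, 8, 9, 11} = {1, 9}
… ∩ ⟦small⟧ = {1, 9} ∩ {1, 2, 3, 4, 5, 7, 11} = {1}
So ⟦small engineer that stayed in 3⟧ = {1}.

{1}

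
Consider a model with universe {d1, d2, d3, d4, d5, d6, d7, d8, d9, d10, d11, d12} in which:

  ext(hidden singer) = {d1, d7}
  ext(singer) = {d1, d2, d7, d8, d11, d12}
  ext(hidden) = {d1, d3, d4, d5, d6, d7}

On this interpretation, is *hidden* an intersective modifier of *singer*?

⟦hidden⟧ ∩ ⟦singer⟧ = {d1, d3, d4, d5, d6, d7} ∩ {d1, d2, d7, d8, d11, d12} = {d1, d7}
Observed ⟦hidden singer⟧ = {d1, d7}.
These coincide, so the modifier is intersective here.

yes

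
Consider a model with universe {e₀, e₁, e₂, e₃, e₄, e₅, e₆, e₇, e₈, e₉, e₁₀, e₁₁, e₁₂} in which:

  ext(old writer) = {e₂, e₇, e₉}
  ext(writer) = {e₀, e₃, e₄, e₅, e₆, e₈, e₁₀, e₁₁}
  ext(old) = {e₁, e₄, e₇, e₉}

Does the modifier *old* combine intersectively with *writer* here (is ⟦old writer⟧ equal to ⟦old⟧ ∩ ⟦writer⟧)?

no

⟦old⟧ ∩ ⟦writer⟧ = {e₁, e₄, e₇, e₉} ∩ {e₀, e₃, e₄, e₅, e₆, e₈, e₁₀, e₁₁} = {e₄}
Observed ⟦old writer⟧ = {e₂, e₇, e₉}.
These differ, so the modifier is not intersective in this model.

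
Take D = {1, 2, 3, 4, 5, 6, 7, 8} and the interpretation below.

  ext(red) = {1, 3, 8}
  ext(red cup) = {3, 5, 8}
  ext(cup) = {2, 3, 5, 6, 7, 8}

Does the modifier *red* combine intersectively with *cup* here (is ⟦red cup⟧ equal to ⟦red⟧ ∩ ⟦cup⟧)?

no

⟦red⟧ ∩ ⟦cup⟧ = {1, 3, 8} ∩ {2, 3, 5, 6, 7, 8} = {3, 8}
Observed ⟦red cup⟧ = {3, 5, 8}.
These differ, so the modifier is not intersective in this model.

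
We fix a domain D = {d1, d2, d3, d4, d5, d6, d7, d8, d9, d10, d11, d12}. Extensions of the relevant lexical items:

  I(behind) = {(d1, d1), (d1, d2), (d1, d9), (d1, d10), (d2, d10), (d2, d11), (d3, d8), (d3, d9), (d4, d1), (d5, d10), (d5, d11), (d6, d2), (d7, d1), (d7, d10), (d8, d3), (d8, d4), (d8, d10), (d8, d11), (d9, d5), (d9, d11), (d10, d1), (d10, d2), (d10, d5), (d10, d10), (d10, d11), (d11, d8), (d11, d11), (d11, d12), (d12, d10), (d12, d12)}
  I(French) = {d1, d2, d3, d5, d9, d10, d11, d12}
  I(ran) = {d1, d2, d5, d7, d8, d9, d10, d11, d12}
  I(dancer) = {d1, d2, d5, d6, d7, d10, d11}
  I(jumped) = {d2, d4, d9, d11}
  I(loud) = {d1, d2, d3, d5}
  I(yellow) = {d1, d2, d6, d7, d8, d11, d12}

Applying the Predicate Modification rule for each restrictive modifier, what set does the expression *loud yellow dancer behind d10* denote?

{d1, d2}

⟦behind d10⟧ = {x : ⟨x, d10⟩ ∈ ⟦behind⟧} = {d1, d2, d5, d7, d8, d10, d12}
⟦dancer⟧ = {d1, d2, d5, d6, d7, d10, d11}
… ∩ ⟦behind d10⟧ = {d1, d2, d5, d6, d7, d10, d11} ∩ {d1, d2, d5, d7, d8, d10, d12} = {d1, d2, d5, d7, d10}
… ∩ ⟦loud⟧ = {d1, d2, d5, d7, d10} ∩ {d1, d2, d3, d5} = {d1, d2, d5}
… ∩ ⟦yellow⟧ = {d1, d2, d5} ∩ {d1, d2, d6, d7, d8, d11, d12} = {d1, d2}
So ⟦loud yellow dancer behind d10⟧ = {d1, d2}.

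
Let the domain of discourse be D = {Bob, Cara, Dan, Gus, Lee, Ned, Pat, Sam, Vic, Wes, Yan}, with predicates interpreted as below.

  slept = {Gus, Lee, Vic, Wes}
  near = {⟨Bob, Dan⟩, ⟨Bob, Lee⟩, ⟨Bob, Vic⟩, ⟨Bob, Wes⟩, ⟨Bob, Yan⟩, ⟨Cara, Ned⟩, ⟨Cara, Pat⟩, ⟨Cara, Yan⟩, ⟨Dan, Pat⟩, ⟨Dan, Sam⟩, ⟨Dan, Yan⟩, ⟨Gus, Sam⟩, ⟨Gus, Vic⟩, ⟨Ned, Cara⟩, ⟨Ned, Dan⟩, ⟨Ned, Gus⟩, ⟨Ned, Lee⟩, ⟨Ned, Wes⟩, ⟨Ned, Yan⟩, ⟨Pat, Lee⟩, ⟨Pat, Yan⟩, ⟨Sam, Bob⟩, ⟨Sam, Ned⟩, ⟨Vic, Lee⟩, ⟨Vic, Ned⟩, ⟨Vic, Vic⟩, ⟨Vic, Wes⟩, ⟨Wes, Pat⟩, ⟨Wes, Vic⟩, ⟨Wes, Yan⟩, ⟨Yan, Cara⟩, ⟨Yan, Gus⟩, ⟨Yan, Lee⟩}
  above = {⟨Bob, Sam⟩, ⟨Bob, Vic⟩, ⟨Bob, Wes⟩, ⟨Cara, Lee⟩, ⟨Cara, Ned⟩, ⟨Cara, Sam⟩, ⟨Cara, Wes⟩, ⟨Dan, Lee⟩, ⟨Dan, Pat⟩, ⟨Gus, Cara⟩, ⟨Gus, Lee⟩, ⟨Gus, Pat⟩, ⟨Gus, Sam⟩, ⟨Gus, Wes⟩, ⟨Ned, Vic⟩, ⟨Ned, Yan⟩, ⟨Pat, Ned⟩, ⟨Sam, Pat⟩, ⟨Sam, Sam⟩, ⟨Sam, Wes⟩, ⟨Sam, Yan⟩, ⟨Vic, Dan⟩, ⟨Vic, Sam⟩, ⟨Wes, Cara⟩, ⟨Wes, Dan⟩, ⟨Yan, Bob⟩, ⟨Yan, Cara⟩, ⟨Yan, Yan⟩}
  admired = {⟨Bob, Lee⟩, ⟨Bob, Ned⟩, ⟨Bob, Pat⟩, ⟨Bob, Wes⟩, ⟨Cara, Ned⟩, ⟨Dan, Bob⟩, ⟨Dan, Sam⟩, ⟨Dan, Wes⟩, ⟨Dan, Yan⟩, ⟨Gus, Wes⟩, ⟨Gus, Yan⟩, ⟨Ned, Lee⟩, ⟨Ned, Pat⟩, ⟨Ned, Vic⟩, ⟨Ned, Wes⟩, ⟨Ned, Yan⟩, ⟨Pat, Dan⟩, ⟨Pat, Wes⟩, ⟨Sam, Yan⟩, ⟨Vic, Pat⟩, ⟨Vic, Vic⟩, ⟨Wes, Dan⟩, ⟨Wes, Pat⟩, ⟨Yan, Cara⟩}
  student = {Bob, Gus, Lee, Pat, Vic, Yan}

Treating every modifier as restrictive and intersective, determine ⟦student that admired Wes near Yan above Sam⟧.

⟦that admired Wes⟧ = {x : ⟨x, Wes⟩ ∈ ⟦admired⟧} = {Bob, Dan, Gus, Ned, Pat}
⟦near Yan⟧ = {x : ⟨x, Yan⟩ ∈ ⟦near⟧} = {Bob, Cara, Dan, Ned, Pat, Wes}
⟦above Sam⟧ = {x : ⟨x, Sam⟩ ∈ ⟦above⟧} = {Bob, Cara, Gus, Sam, Vic}
⟦student⟧ = {Bob, Gus, Lee, Pat, Vic, Yan}
… ∩ ⟦that admired Wes⟧ = {Bob, Gus, Lee, Pat, Vic, Yan} ∩ {Bob, Dan, Gus, Ned, Pat} = {Bob, Gus, Pat}
… ∩ ⟦near Yan⟧ = {Bob, Gus, Pat} ∩ {Bob, Cara, Dan, Ned, Pat, Wes} = {Bob, Pat}
… ∩ ⟦above Sam⟧ = {Bob, Pat} ∩ {Bob, Cara, Gus, Sam, Vic} = {Bob}
So ⟦student that admired Wes near Yan above Sam⟧ = {Bob}.

{Bob}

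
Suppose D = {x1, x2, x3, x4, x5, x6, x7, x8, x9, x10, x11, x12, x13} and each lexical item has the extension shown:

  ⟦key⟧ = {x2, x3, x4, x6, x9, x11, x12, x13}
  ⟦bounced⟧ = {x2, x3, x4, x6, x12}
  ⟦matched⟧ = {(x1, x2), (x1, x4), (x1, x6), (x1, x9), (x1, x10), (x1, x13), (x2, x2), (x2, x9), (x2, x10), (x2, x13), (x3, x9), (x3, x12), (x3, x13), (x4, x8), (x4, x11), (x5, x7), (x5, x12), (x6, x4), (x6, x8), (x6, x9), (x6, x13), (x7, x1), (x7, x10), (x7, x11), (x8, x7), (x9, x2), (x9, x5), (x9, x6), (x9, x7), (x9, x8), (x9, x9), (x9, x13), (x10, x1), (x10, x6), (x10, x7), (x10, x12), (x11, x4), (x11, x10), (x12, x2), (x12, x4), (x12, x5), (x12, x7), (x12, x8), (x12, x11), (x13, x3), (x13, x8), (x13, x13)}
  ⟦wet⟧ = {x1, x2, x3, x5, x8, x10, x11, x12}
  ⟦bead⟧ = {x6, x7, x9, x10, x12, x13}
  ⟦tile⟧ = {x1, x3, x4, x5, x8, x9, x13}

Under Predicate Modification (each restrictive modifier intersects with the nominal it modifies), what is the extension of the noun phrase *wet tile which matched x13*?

⟦which matched x13⟧ = {x : ⟨x, x13⟩ ∈ ⟦matched⟧} = {x1, x2, x3, x6, x9, x13}
⟦tile⟧ = {x1, x3, x4, x5, x8, x9, x13}
… ∩ ⟦which matched x13⟧ = {x1, x3, x4, x5, x8, x9, x13} ∩ {x1, x2, x3, x6, x9, x13} = {x1, x3, x9, x13}
… ∩ ⟦wet⟧ = {x1, x3, x9, x13} ∩ {x1, x2, x3, x5, x8, x10, x11, x12} = {x1, x3}
So ⟦wet tile which matched x13⟧ = {x1, x3}.

{x1, x3}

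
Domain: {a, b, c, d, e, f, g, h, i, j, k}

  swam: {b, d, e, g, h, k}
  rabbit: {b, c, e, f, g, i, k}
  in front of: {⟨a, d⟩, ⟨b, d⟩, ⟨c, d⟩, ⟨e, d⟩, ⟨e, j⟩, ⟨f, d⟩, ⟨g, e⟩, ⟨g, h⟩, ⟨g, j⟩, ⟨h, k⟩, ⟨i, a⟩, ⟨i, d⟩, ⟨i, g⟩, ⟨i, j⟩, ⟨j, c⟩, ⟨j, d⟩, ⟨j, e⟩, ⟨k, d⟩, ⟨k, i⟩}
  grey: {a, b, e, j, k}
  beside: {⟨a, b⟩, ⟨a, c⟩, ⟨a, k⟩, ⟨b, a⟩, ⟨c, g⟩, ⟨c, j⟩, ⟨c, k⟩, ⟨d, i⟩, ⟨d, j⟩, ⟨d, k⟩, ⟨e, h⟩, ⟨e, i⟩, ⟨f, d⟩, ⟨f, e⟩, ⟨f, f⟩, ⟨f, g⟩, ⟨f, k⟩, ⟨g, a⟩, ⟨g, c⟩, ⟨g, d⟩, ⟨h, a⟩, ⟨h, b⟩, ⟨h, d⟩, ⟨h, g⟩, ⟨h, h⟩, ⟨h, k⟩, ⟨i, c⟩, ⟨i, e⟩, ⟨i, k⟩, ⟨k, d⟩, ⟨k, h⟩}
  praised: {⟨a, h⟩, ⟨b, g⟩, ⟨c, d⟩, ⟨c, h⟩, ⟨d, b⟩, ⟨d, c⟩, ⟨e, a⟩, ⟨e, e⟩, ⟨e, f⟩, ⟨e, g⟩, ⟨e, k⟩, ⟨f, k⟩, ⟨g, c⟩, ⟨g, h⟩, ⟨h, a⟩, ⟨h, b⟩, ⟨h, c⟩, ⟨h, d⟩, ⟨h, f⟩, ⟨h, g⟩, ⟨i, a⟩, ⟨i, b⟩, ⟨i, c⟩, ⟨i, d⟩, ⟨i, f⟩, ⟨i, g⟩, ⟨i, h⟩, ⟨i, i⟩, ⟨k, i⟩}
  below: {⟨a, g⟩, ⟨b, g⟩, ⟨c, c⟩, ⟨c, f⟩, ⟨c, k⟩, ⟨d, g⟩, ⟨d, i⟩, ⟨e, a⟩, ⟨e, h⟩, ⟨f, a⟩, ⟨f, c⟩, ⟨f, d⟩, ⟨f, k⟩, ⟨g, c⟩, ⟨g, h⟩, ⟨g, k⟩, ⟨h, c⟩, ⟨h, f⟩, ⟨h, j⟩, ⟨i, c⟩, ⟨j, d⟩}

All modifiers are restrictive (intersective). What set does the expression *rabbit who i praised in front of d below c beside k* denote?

⟦who i praised⟧ = {x : ⟨i, x⟩ ∈ ⟦praised⟧} = {a, b, c, d, f, g, h, i}
⟦in front of d⟧ = {x : ⟨x, d⟩ ∈ ⟦in front of⟧} = {a, b, c, e, f, i, j, k}
⟦below c⟧ = {x : ⟨x, c⟩ ∈ ⟦below⟧} = {c, f, g, h, i}
⟦beside k⟧ = {x : ⟨x, k⟩ ∈ ⟦beside⟧} = {a, c, d, f, h, i}
⟦rabbit⟧ = {b, c, e, f, g, i, k}
… ∩ ⟦who i praised⟧ = {b, c, e, f, g, i, k} ∩ {a, b, c, d, f, g, h, i} = {b, c, f, g, i}
… ∩ ⟦in front of d⟧ = {b, c, f, g, i} ∩ {a, b, c, e, f, i, j, k} = {b, c, f, i}
… ∩ ⟦below c⟧ = {b, c, f, i} ∩ {c, f, g, h, i} = {c, f, i}
… ∩ ⟦beside k⟧ = {c, f, i} ∩ {a, c, d, f, h, i} = {c, f, i}
So ⟦rabbit who i praised in front of d below c beside k⟧ = {c, f, i}.

{c, f, i}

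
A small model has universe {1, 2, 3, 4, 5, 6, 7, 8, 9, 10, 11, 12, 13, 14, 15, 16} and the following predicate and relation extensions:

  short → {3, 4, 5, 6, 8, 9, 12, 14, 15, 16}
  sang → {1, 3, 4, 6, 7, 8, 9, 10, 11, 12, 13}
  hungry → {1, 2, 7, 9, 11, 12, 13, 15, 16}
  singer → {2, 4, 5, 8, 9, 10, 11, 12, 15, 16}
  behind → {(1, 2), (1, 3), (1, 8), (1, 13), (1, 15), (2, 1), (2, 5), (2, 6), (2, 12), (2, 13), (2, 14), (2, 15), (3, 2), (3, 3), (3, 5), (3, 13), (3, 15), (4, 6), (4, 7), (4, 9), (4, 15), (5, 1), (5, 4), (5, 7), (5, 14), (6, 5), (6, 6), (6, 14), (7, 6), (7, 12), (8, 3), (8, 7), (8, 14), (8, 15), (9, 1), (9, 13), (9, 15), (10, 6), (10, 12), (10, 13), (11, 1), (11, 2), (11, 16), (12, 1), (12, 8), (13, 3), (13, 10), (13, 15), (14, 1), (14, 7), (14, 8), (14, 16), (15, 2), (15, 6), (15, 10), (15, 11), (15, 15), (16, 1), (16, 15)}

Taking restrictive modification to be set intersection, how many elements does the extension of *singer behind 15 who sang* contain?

3

⟦behind 15⟧ = {x : ⟨x, 15⟩ ∈ ⟦behind⟧} = {1, 2, 3, 4, 8, 9, 13, 15, 16}
⟦who sang⟧ = ⟦sang⟧ = {1, 3, 4, 6, 7, 8, 9, 10, 11, 12, 13}
⟦singer⟧ = {2, 4, 5, 8, 9, 10, 11, 12, 15, 16}
… ∩ ⟦behind 15⟧ = {2, 4, 5, 8, 9, 10, 11, 12, 15, 16} ∩ {1, 2, 3, 4, 8, 9, 13, 15, 16} = {2, 4, 8, 9, 15, 16}
… ∩ ⟦who sang⟧ = {2, 4, 8, 9, 15, 16} ∩ {1, 3, 4, 6, 7, 8, 9, 10, 11, 12, 13} = {4, 8, 9}
⟦singer behind 15 who sang⟧ = {4, 8, 9}, so the cardinality is 3.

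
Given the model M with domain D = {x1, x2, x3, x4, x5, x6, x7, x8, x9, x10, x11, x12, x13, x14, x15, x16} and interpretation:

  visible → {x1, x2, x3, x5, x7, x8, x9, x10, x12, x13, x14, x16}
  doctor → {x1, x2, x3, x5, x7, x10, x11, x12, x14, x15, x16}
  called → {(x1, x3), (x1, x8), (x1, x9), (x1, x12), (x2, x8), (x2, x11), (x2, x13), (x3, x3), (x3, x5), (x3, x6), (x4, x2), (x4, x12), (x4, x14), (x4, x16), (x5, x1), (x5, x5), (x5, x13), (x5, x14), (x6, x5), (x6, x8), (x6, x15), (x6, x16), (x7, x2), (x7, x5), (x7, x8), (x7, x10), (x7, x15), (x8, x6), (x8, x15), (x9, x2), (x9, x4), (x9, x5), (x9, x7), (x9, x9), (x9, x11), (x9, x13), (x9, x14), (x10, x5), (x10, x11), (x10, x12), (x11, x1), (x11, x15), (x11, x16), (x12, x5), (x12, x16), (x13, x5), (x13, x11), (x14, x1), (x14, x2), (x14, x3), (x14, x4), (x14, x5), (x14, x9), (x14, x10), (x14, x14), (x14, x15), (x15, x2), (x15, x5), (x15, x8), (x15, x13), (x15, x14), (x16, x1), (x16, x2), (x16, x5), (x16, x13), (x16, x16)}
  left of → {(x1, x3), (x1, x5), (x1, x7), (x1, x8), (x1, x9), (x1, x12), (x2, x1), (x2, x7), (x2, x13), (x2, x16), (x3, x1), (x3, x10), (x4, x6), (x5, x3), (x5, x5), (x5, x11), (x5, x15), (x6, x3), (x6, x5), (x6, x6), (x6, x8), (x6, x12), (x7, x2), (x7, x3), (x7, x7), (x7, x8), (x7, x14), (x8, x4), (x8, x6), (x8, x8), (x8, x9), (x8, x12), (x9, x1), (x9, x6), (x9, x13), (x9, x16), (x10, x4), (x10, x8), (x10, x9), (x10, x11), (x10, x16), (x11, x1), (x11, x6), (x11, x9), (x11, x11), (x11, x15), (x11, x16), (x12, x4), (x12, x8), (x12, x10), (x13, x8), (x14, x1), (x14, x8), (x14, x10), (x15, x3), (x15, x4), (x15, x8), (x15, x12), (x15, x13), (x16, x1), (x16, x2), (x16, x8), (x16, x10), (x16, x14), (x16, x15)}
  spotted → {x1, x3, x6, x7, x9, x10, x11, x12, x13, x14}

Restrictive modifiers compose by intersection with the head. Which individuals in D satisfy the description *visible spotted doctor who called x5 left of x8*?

⟦who called x5⟧ = {x : ⟨x, x5⟩ ∈ ⟦called⟧} = {x3, x5, x6, x7, x9, x10, x12, x13, x14, x15, x16}
⟦left of x8⟧ = {x : ⟨x, x8⟩ ∈ ⟦left of⟧} = {x1, x6, x7, x8, x10, x12, x13, x14, x15, x16}
⟦doctor⟧ = {x1, x2, x3, x5, x7, x10, x11, x12, x14, x15, x16}
… ∩ ⟦who called x5⟧ = {x1, x2, x3, x5, x7, x10, x11, x12, x14, x15, x16} ∩ {x3, x5, x6, x7, x9, x10, x12, x13, x14, x15, x16} = {x3, x5, x7, x10, x12, x14, x15, x16}
… ∩ ⟦left of x8⟧ = {x3, x5, x7, x10, x12, x14, x15, x16} ∩ {x1, x6, x7, x8, x10, x12, x13, x14, x15, x16} = {x7, x10, x12, x14, x15, x16}
… ∩ ⟦visible⟧ = {x7, x10, x12, x14, x15, x16} ∩ {x1, x2, x3, x5, x7, x8, x9, x10, x12, x13, x14, x16} = {x7, x10, x12, x14, x16}
… ∩ ⟦spotted⟧ = {x7, x10, x12, x14, x16} ∩ {x1, x3, x6, x7, x9, x10, x11, x12, x13, x14} = {x7, x10, x12, x14}
So ⟦visible spotted doctor who called x5 left of x8⟧ = {x7, x10, x12, x14}.

{x7, x10, x12, x14}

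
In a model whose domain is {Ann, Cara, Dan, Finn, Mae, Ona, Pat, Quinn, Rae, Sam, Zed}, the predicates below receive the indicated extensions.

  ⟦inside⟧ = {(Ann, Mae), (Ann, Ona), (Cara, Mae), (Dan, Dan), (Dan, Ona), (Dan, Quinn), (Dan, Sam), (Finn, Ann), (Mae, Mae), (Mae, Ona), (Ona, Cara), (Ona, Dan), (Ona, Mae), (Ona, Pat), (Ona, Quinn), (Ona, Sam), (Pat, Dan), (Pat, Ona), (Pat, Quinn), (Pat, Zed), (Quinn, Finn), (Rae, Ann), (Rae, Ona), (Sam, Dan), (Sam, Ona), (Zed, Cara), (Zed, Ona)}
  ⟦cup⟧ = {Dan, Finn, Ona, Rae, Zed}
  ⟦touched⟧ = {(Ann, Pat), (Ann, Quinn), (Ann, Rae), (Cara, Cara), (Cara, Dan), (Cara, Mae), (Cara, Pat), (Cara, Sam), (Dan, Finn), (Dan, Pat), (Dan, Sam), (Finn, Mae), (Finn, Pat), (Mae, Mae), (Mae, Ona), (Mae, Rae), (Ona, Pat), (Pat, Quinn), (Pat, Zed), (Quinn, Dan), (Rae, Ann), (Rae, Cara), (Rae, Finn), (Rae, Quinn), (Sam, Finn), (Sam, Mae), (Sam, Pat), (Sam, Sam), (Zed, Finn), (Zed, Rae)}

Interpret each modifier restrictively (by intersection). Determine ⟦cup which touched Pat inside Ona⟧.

{Dan}

⟦which touched Pat⟧ = {x : ⟨x, Pat⟩ ∈ ⟦touched⟧} = {Ann, Cara, Dan, Finn, Ona, Sam}
⟦inside Ona⟧ = {x : ⟨x, Ona⟩ ∈ ⟦inside⟧} = {Ann, Dan, Mae, Pat, Rae, Sam, Zed}
⟦cup⟧ = {Dan, Finn, Ona, Rae, Zed}
… ∩ ⟦which touched Pat⟧ = {Dan, Finn, Ona, Rae, Zed} ∩ {Ann, Cara, Dan, Finn, Ona, Sam} = {Dan, Finn, Ona}
… ∩ ⟦inside Ona⟧ = {Dan, Finn, Ona} ∩ {Ann, Dan, Mae, Pat, Rae, Sam, Zed} = {Dan}
So ⟦cup which touched Pat inside Ona⟧ = {Dan}.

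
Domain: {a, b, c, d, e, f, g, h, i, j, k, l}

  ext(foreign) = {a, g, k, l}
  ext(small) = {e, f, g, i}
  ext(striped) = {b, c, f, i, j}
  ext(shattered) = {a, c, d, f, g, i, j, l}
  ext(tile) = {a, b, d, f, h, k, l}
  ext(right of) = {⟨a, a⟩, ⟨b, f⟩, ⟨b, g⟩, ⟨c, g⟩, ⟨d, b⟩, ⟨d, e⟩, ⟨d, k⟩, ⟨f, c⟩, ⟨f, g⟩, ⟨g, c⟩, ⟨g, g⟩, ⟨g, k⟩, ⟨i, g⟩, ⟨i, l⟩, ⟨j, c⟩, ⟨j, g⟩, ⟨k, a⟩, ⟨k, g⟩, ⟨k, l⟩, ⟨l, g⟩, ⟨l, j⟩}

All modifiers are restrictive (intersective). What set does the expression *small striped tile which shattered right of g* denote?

{f}

⟦which shattered⟧ = ⟦shattered⟧ = {a, c, d, f, g, i, j, l}
⟦right of g⟧ = {x : ⟨x, g⟩ ∈ ⟦right of⟧} = {b, c, f, g, i, j, k, l}
⟦tile⟧ = {a, b, d, f, h, k, l}
… ∩ ⟦which shattered⟧ = {a, b, d, f, h, k, l} ∩ {a, c, d, f, g, i, j, l} = {a, d, f, l}
… ∩ ⟦right of g⟧ = {a, d, f, l} ∩ {b, c, f, g, i, j, k, l} = {f, l}
… ∩ ⟦small⟧ = {f, l} ∩ {e, f, g, i} = {f}
… ∩ ⟦striped⟧ = {f} ∩ {b, c, f, i, j} = {f}
So ⟦small striped tile which shattered right of g⟧ = {f}.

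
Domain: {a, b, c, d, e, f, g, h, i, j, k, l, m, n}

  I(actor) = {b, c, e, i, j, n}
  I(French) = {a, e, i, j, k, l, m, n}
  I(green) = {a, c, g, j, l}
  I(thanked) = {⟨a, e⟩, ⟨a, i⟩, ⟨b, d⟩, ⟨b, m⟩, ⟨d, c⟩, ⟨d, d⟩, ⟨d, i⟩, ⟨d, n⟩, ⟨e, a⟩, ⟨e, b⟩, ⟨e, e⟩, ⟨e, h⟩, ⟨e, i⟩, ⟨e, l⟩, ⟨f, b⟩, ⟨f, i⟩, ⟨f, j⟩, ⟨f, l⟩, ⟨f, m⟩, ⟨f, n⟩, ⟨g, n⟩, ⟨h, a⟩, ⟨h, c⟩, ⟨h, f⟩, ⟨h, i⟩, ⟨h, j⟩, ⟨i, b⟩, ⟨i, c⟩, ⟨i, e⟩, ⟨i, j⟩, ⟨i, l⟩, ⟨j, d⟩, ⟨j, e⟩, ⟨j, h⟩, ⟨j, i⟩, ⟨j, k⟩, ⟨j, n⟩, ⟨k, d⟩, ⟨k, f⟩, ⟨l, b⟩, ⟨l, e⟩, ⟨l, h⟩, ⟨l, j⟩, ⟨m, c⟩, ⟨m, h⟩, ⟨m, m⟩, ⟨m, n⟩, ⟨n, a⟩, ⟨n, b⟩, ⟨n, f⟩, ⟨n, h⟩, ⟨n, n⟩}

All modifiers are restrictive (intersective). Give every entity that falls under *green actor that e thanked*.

{}

⟦that e thanked⟧ = {x : ⟨e, x⟩ ∈ ⟦thanked⟧} = {a, b, e, h, i, l}
⟦actor⟧ = {b, c, e, i, j, n}
… ∩ ⟦that e thanked⟧ = {b, c, e, i, j, n} ∩ {a, b, e, h, i, l} = {b, e, i}
… ∩ ⟦green⟧ = {b, e, i} ∩ {a, c, g, j, l} = ∅
So ⟦green actor that e thanked⟧ = {}.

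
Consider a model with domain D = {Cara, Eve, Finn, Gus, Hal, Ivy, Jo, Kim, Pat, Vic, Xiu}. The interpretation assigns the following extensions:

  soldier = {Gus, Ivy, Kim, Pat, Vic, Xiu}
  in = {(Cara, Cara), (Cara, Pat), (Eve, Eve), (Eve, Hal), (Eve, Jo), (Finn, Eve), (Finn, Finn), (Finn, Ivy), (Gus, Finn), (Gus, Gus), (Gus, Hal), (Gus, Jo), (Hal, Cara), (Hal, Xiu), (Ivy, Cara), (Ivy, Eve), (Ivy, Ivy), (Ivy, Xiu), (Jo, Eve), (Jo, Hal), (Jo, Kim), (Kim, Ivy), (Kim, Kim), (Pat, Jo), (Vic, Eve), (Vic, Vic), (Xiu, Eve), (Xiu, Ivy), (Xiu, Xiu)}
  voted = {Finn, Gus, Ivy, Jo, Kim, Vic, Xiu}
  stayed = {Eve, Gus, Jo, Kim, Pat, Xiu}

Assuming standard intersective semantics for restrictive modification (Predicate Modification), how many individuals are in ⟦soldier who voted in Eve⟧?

⟦who voted⟧ = ⟦voted⟧ = {Finn, Gus, Ivy, Jo, Kim, Vic, Xiu}
⟦in Eve⟧ = {x : ⟨x, Eve⟩ ∈ ⟦in⟧} = {Eve, Finn, Ivy, Jo, Vic, Xiu}
⟦soldier⟧ = {Gus, Ivy, Kim, Pat, Vic, Xiu}
… ∩ ⟦who voted⟧ = {Gus, Ivy, Kim, Pat, Vic, Xiu} ∩ {Finn, Gus, Ivy, Jo, Kim, Vic, Xiu} = {Gus, Ivy, Kim, Vic, Xiu}
… ∩ ⟦in Eve⟧ = {Gus, Ivy, Kim, Vic, Xiu} ∩ {Eve, Finn, Ivy, Jo, Vic, Xiu} = {Ivy, Vic, Xiu}
⟦soldier who voted in Eve⟧ = {Ivy, Vic, Xiu}, so the cardinality is 3.

3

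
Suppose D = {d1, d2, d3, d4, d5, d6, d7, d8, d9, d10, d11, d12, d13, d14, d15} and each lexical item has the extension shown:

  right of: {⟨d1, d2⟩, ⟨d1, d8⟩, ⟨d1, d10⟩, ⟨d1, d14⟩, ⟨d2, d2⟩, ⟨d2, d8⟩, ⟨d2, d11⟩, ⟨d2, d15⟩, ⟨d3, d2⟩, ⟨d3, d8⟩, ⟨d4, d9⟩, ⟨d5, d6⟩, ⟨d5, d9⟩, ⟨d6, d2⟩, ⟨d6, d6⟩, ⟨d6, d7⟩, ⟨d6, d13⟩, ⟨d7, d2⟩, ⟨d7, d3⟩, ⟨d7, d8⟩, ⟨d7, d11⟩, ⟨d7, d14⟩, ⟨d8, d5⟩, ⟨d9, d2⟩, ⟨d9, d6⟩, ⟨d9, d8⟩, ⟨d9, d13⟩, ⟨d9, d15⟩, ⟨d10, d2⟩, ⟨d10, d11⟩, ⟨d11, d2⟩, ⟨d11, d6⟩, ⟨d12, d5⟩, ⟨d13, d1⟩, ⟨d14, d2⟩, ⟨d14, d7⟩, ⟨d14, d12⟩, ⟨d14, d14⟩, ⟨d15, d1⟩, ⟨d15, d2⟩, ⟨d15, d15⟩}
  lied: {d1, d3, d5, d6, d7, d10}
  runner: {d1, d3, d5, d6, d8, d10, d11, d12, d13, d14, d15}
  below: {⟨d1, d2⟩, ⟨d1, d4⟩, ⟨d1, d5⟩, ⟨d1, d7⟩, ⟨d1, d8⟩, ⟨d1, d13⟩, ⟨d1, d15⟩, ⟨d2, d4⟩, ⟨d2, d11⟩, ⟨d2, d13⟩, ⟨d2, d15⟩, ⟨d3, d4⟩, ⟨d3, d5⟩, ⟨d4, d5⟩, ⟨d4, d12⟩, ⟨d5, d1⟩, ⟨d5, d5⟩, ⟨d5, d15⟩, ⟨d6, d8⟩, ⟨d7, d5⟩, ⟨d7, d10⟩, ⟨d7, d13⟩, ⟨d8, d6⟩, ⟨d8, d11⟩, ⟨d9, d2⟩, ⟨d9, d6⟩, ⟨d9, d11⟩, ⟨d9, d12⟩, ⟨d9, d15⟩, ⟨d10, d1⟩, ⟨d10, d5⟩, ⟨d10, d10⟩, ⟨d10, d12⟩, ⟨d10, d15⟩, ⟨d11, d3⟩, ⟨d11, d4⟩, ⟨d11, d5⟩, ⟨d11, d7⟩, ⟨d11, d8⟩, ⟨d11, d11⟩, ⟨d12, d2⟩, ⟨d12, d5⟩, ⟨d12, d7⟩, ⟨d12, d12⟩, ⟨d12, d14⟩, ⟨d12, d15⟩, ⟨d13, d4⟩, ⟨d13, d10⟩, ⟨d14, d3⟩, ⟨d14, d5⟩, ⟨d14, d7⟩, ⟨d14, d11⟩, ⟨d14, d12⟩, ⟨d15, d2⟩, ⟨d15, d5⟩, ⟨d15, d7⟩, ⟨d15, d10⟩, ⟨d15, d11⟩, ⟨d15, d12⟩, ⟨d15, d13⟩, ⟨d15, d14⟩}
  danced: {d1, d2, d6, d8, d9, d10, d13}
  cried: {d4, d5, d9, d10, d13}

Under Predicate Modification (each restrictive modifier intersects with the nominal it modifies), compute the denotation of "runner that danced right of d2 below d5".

{d1, d10}

⟦that danced⟧ = ⟦danced⟧ = {d1, d2, d6, d8, d9, d10, d13}
⟦right of d2⟧ = {x : ⟨x, d2⟩ ∈ ⟦right of⟧} = {d1, d2, d3, d6, d7, d9, d10, d11, d14, d15}
⟦below d5⟧ = {x : ⟨x, d5⟩ ∈ ⟦below⟧} = {d1, d3, d4, d5, d7, d10, d11, d12, d14, d15}
⟦runner⟧ = {d1, d3, d5, d6, d8, d10, d11, d12, d13, d14, d15}
… ∩ ⟦that danced⟧ = {d1, d3, d5, d6, d8, d10, d11, d12, d13, d14, d15} ∩ {d1, d2, d6, d8, d9, d10, d13} = {d1, d6, d8, d10, d13}
… ∩ ⟦right of d2⟧ = {d1, d6, d8, d10, d13} ∩ {d1, d2, d3, d6, d7, d9, d10, d11, d14, d15} = {d1, d6, d10}
… ∩ ⟦below d5⟧ = {d1, d6, d10} ∩ {d1, d3, d4, d5, d7, d10, d11, d12, d14, d15} = {d1, d10}
So ⟦runner that danced right of d2 below d5⟧ = {d1, d10}.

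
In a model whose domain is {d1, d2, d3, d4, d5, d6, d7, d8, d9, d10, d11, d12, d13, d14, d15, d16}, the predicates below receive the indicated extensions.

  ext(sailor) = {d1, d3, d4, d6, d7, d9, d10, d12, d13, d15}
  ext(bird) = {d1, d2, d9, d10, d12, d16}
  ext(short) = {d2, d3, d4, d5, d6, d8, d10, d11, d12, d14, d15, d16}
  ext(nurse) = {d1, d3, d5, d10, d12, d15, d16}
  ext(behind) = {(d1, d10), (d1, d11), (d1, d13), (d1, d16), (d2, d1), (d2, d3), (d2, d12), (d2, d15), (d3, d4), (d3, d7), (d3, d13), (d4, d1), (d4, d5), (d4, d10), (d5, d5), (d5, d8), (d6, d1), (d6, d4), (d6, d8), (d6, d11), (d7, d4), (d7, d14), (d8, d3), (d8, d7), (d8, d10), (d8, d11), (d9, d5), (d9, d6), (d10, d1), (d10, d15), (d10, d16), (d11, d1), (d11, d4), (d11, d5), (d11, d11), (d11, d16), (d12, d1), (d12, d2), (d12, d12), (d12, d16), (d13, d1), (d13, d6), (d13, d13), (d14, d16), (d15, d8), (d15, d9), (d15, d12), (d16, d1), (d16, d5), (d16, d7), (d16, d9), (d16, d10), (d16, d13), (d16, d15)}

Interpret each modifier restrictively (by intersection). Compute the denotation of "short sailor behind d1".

{d4, d6, d10, d12}

⟦behind d1⟧ = {x : ⟨x, d1⟩ ∈ ⟦behind⟧} = {d2, d4, d6, d10, d11, d12, d13, d16}
⟦sailor⟧ = {d1, d3, d4, d6, d7, d9, d10, d12, d13, d15}
… ∩ ⟦behind d1⟧ = {d1, d3, d4, d6, d7, d9, d10, d12, d13, d15} ∩ {d2, d4, d6, d10, d11, d12, d13, d16} = {d4, d6, d10, d12, d13}
… ∩ ⟦short⟧ = {d4, d6, d10, d12, d13} ∩ {d2, d3, d4, d5, d6, d8, d10, d11, d12, d14, d15, d16} = {d4, d6, d10, d12}
So ⟦short sailor behind d1⟧ = {d4, d6, d10, d12}.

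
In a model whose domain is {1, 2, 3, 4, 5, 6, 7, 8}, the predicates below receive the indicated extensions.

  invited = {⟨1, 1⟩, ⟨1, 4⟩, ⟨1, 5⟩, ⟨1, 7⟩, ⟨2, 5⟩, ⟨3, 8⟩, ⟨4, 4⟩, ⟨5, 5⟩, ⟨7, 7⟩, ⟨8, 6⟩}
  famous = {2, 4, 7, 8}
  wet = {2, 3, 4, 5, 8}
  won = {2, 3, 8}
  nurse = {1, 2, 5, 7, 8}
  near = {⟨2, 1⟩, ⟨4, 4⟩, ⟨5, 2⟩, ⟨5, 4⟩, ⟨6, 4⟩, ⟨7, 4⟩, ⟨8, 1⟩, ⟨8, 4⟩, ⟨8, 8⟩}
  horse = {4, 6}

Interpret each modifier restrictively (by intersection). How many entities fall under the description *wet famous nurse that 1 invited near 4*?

0

⟦that 1 invited⟧ = {x : ⟨1, x⟩ ∈ ⟦invited⟧} = {1, 4, 5, 7}
⟦near 4⟧ = {x : ⟨x, 4⟩ ∈ ⟦near⟧} = {4, 5, 6, 7, 8}
⟦nurse⟧ = {1, 2, 5, 7, 8}
… ∩ ⟦that 1 invited⟧ = {1, 2, 5, 7, 8} ∩ {1, 4, 5, 7} = {1, 5, 7}
… ∩ ⟦near 4⟧ = {1, 5, 7} ∩ {4, 5, 6, 7, 8} = {5, 7}
… ∩ ⟦wet⟧ = {5, 7} ∩ {2, 3, 4, 5, 8} = {5}
… ∩ ⟦famous⟧ = {5} ∩ {2, 4, 7, 8} = ∅
⟦wet famous nurse that 1 invited near 4⟧ = ∅, so the cardinality is 0.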